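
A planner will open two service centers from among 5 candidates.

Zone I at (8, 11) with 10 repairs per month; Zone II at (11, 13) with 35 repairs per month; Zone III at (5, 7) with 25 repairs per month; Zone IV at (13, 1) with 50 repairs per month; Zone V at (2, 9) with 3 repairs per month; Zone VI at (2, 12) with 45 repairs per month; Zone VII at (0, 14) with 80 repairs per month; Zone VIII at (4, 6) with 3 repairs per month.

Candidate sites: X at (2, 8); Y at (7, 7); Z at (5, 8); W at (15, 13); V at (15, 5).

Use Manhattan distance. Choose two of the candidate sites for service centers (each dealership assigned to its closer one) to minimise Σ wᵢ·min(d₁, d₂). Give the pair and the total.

Evaluate every pair (each demand assigned to the nearer of the two):
  {X, V}: total = 1745
  {X, W}: total = 1865
  {X, Y}: total = 1885
  {Z, V}: total = 1986
  {X, Z}: total = 2052
  {Z, W}: total = 2141
  {Y, Z}: total = 2241
  {Y, V}: total = 2353
  {Y, W}: total = 2443
  {W, V}: total = 2827
Best pair: {X, V} with total 1745.

{X, V}, total 1745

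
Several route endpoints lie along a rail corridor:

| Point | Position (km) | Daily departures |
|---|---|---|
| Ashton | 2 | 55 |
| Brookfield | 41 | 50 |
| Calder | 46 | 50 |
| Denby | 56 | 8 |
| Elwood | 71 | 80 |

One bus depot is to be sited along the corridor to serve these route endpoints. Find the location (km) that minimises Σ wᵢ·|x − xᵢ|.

For a sum of weighted absolute distances on a line, the optimum is the weighted median (not the mean). Total weight W = 243; half-weight = 121.5.
Sort by position and accumulate weight:
  km 2 (Ashton, w=55) → cum 55
  km 41 (Brookfield, w=50) → cum 105
  km 46 (Calder, w=50) → cum 155  ≥ 121.5 → median here
  km 56 (Denby, w=8) → cum 163
  km 71 (Elwood, w=80) → cum 243
Optimal location: km 46.

x = 46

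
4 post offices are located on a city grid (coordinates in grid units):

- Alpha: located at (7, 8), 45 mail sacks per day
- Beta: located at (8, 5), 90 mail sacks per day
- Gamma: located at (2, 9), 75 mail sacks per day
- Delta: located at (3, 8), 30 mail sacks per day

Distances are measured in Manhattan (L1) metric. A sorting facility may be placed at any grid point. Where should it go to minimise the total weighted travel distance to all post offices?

Manhattan distance separates: Σwᵢ(|x−xᵢ|+|y−yᵢ|) = Σwᵢ|x−xᵢ| + Σwᵢ|y−yᵢ|, so x and y are optimised independently as 1-D weighted medians.
Total weight W = 240; half = 120.
x-coordinate, sorted with cumulative weight:
  x=2 (Gamma, w=75) cum 75
  x=3 (Delta, w=30) cum 105
  x=7 (Alpha, w=45) cum 150  ← median
  x=8 (Beta, w=90) cum 240
⇒ x* = 7
y-coordinate, sorted with cumulative weight:
  y=5 (Beta, w=90) cum 90
  y=8 (Alpha, w=45) cum 135  ← median
  y=8 (Delta, w=30) cum 165
  y=9 (Gamma, w=75) cum 240
⇒ y* = 8

(7, 8)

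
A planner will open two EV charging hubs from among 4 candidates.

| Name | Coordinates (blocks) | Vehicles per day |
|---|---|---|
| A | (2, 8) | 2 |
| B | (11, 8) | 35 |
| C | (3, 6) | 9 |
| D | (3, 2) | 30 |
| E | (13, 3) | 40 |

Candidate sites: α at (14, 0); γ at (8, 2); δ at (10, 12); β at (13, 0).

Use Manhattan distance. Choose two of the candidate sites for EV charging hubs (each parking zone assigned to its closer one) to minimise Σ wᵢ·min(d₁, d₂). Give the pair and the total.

{γ, δ}, total 670

Evaluate every pair (each demand assigned to the nearer of the two):
  {γ, δ}: total = 670
  {γ, β}: total = 690
  {α, γ}: total = 730
  {δ, β}: total = 796
  {α, δ}: total = 866
  {α, β}: total = 1012
Best pair: {γ, δ} with total 670.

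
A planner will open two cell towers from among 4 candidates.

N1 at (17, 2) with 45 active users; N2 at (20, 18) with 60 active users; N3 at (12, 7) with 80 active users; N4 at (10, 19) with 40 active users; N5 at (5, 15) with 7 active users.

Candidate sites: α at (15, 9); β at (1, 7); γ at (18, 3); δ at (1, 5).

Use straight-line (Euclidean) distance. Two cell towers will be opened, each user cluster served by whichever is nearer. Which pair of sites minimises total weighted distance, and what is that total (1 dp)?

{α, γ}, total 1498.7

Evaluate every pair (each demand assigned to the nearer of the two):
  {α, γ}: total = 1498.7
  {α, β}: total = 1743.6
  {α, δ}: total = 1756.4
  {β, γ}: total = 2211.1
  {γ, δ}: total = 2289.6
  {β, δ}: total = 3592.4
Best pair: {α, γ} with total 1498.7.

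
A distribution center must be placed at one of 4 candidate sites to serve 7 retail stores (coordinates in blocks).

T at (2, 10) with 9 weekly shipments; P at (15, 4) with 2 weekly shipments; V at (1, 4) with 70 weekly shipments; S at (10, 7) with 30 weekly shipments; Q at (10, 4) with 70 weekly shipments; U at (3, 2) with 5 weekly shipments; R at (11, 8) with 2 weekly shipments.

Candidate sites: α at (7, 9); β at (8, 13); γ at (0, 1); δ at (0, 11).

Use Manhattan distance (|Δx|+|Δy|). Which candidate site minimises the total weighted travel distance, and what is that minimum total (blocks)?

α, total 1625 blocks

Total weighted distance at each candidate:
  α (7, 9): total = 1625
  β (8, 13): total = 2339
  γ (0, 1): total = 1861
  δ (0, 11): total = 2329
Minimum is at α with total 1625 blocks.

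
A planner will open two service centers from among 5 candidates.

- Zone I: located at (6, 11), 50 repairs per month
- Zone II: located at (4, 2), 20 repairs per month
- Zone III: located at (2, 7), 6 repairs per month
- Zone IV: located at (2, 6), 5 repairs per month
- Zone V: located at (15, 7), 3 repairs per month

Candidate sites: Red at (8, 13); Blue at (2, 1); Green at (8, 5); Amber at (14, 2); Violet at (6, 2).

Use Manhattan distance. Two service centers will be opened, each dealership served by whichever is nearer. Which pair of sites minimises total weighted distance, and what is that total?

Evaluate every pair (each demand assigned to the nearer of the two):
  {Red, Blue}: total = 360
  {Red, Violet}: total = 373
  {Red, Green}: total = 450
  {Blue, Green}: total = 548
  {Green, Violet}: total = 550
  {Red, Amber}: total = 555
  {Blue, Violet}: total = 593
  {Amber, Violet}: total = 602
  {Green, Amber}: total = 641
  {Blue, Amber}: total = 839
Best pair: {Red, Blue} with total 360.

{Red, Blue}, total 360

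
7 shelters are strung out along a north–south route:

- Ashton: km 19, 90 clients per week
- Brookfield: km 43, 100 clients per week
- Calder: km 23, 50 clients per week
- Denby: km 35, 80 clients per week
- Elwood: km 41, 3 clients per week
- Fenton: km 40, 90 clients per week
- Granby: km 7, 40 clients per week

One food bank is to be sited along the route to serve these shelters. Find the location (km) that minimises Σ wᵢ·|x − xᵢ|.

For a sum of weighted absolute distances on a line, the optimum is the weighted median (not the mean). Total weight W = 453; half-weight = 226.5.
Sort by position and accumulate weight:
  km 7 (Granby, w=40) → cum 40
  km 19 (Ashton, w=90) → cum 130
  km 23 (Calder, w=50) → cum 180
  km 35 (Denby, w=80) → cum 260  ≥ 226.5 → median here
  km 40 (Fenton, w=90) → cum 350
  km 41 (Elwood, w=3) → cum 353
  km 43 (Brookfield, w=100) → cum 453
Optimal location: km 35.

x = 35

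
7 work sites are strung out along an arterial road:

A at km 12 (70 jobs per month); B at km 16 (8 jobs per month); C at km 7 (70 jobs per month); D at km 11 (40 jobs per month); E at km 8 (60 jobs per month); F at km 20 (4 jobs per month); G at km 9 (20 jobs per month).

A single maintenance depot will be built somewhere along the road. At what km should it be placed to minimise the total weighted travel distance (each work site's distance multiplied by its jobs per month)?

For a sum of weighted absolute distances on a line, the optimum is the weighted median (not the mean). Total weight W = 272; half-weight = 136.
Sort by position and accumulate weight:
  km 7 (C, w=70) → cum 70
  km 8 (E, w=60) → cum 130
  km 9 (G, w=20) → cum 150  ≥ 136 → median here
  km 11 (D, w=40) → cum 190
  km 12 (A, w=70) → cum 260
  km 16 (B, w=8) → cum 268
  km 20 (F, w=4) → cum 272
Optimal location: km 9.

x = 9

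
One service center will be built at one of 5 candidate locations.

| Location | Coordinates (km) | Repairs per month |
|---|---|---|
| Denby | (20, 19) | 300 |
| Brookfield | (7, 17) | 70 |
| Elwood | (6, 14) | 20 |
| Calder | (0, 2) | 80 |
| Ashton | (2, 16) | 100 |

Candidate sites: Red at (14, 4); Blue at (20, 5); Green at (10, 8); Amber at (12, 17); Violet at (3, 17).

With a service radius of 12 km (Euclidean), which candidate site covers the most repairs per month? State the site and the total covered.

Coverage radius r = 12 km; a point is covered iff (Δx)²+(Δy)² ≤ 12² = 144.
  Red (14, 4): covers {none} → 0
  Blue (20, 5): covers {none} → 0
  Green (10, 8): covers {Brookfield, Elwood, Calder, Ashton} → 270
  Amber (12, 17): covers {Denby, Brookfield, Elwood, Ashton} → 490
  Violet (3, 17): covers {Brookfield, Elwood, Ashton} → 190
Maximum coverage at Amber: 490 repairs per month.

Amber, covering 490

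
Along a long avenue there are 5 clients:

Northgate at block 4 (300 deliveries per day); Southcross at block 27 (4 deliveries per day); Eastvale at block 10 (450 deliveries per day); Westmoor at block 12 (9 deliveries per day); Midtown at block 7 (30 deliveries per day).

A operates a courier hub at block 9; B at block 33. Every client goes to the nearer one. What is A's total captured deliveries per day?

789

The indifferent point is the midpoint (9+33)/2 = 21; clients left of it (closer to A at 9) go to A, those right go to B.
  Northgate at 4 (w=300) → A
  Midtown at 7 (w=30) → A
  Eastvale at 10 (w=450) → A
  Westmoor at 12 (w=9) → A
  Southcross at 27 (w=4) → B
A captures 789; B captures 4.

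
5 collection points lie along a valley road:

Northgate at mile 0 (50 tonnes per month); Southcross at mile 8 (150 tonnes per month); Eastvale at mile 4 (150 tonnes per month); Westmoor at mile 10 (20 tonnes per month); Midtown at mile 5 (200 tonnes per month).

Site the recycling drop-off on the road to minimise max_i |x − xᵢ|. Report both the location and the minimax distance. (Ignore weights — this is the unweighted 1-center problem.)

location 5, max distance 5

The 1-center on a line is the midpoint of the two extreme points: leftmost at 0, rightmost at 10.
Optimal location = (0 + 10)/2 = 5; maximum distance = (10 − 0)/2 = 5.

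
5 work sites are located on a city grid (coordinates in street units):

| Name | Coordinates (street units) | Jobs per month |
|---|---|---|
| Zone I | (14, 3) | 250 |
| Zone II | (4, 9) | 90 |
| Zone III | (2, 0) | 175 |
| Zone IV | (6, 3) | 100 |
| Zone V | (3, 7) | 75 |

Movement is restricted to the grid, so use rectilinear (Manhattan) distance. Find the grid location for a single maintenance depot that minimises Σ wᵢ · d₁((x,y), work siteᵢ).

Manhattan distance separates: Σwᵢ(|x−xᵢ|+|y−yᵢ|) = Σwᵢ|x−xᵢ| + Σwᵢ|y−yᵢ|, so x and y are optimised independently as 1-D weighted medians.
Total weight W = 690; half = 345.
x-coordinate, sorted with cumulative weight:
  x=2 (Zone III, w=175) cum 175
  x=3 (Zone V, w=75) cum 250
  x=4 (Zone II, w=90) cum 340
  x=6 (Zone IV, w=100) cum 440  ← median
  x=14 (Zone I, w=250) cum 690
⇒ x* = 6
y-coordinate, sorted with cumulative weight:
  y=0 (Zone III, w=175) cum 175
  y=3 (Zone I, w=250) cum 425  ← median
  y=3 (Zone IV, w=100) cum 525
  y=7 (Zone V, w=75) cum 600
  y=9 (Zone II, w=90) cum 690
⇒ y* = 3

(6, 3)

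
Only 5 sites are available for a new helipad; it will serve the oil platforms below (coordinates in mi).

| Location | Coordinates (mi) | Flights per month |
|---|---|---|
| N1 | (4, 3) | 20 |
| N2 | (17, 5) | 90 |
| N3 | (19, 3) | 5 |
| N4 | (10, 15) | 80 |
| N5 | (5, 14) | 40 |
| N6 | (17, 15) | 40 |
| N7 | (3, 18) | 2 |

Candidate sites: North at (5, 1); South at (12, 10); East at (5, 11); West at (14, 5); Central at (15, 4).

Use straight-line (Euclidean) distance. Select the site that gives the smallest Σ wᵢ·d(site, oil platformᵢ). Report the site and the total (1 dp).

Total weighted distance at each candidate:
  North (5, 1): total = 3734.9
  South (12, 10): total = 1958.7
  East (5, 11): total = 2602.1
  West (14, 5): total = 2323.3
  Central (15, 4): total = 2459.2
Minimum is at South with total 1958.7 mi.

South, total 1958.7 mi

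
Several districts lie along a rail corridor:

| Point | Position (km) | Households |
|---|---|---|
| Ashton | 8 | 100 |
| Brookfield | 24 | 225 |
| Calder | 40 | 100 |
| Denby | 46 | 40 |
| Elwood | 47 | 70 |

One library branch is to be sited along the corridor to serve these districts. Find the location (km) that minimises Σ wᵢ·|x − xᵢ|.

For a sum of weighted absolute distances on a line, the optimum is the weighted median (not the mean). Total weight W = 535; half-weight = 267.5.
Sort by position and accumulate weight:
  km 8 (Ashton, w=100) → cum 100
  km 24 (Brookfield, w=225) → cum 325  ≥ 267.5 → median here
  km 40 (Calder, w=100) → cum 425
  km 46 (Denby, w=40) → cum 465
  km 47 (Elwood, w=70) → cum 535
Optimal location: km 24.

x = 24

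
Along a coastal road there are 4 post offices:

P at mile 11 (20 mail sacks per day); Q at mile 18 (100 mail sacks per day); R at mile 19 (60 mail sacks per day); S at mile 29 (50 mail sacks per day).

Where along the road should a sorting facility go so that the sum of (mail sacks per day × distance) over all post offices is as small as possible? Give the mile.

For a sum of weighted absolute distances on a line, the optimum is the weighted median (not the mean). Total weight W = 230; half-weight = 115.
Sort by position and accumulate weight:
  mile 11 (P, w=20) → cum 20
  mile 18 (Q, w=100) → cum 120  ≥ 115 → median here
  mile 19 (R, w=60) → cum 180
  mile 29 (S, w=50) → cum 230
Optimal location: mile 18.

x = 18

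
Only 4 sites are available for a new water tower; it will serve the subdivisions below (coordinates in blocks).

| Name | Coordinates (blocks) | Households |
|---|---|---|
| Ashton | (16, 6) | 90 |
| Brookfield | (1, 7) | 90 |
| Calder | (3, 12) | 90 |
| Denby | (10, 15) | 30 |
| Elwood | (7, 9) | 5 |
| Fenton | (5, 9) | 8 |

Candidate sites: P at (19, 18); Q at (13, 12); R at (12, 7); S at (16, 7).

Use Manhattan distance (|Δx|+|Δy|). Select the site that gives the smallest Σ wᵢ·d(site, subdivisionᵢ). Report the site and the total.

R, total 3107 blocks

Total weighted distance at each candidate:
  P (19, 18): total = 6589
  Q (13, 12): total = 3553
  R (12, 7): total = 3107
  S (16, 7): total = 3639
Minimum is at R with total 3107 blocks.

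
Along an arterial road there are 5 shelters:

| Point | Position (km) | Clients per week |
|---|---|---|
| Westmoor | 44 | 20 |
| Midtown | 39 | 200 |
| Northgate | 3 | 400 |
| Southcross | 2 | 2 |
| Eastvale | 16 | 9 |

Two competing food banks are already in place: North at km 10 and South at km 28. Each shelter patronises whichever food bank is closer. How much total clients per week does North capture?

The indifferent point is the midpoint (10+28)/2 = 19; shelters left of it (closer to North at 10) go to North, those right go to South.
  Southcross at 2 (w=2) → North
  Northgate at 3 (w=400) → North
  Eastvale at 16 (w=9) → North
  Midtown at 39 (w=200) → South
  Westmoor at 44 (w=20) → South
North captures 411; South captures 220.

411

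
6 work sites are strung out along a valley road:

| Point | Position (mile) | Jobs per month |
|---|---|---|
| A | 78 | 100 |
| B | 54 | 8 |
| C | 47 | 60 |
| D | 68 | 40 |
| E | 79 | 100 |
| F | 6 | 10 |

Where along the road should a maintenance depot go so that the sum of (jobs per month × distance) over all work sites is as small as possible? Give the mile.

x = 78

For a sum of weighted absolute distances on a line, the optimum is the weighted median (not the mean). Total weight W = 318; half-weight = 159.
Sort by position and accumulate weight:
  mile 6 (F, w=10) → cum 10
  mile 47 (C, w=60) → cum 70
  mile 54 (B, w=8) → cum 78
  mile 68 (D, w=40) → cum 118
  mile 78 (A, w=100) → cum 218  ≥ 159 → median here
  mile 79 (E, w=100) → cum 318
Optimal location: mile 78.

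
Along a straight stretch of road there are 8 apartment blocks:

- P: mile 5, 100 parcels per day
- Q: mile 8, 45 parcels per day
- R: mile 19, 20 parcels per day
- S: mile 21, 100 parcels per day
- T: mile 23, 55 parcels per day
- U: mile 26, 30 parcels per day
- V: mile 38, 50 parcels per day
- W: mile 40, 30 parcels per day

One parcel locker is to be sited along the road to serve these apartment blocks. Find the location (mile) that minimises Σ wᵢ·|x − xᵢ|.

x = 21

For a sum of weighted absolute distances on a line, the optimum is the weighted median (not the mean). Total weight W = 430; half-weight = 215.
Sort by position and accumulate weight:
  mile 5 (P, w=100) → cum 100
  mile 8 (Q, w=45) → cum 145
  mile 19 (R, w=20) → cum 165
  mile 21 (S, w=100) → cum 265  ≥ 215 → median here
  mile 23 (T, w=55) → cum 320
  mile 26 (U, w=30) → cum 350
  mile 38 (V, w=50) → cum 400
  mile 40 (W, w=30) → cum 430
Optimal location: mile 21.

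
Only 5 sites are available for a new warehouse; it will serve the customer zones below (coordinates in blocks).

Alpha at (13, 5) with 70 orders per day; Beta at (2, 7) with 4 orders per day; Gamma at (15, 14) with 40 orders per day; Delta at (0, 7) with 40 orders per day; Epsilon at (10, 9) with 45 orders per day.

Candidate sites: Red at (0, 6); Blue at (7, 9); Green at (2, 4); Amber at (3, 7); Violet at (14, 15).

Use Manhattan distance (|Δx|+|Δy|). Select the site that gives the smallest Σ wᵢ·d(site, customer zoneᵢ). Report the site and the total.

Total weighted distance at each candidate:
  Red (0, 6): total = 2537
  Blue (7, 9): total = 1743
  Green (2, 4): total = 2557
  Amber (3, 7): total = 2129
  Violet (14, 15): total = 2260
Minimum is at Blue with total 1743 blocks.

Blue, total 1743 blocks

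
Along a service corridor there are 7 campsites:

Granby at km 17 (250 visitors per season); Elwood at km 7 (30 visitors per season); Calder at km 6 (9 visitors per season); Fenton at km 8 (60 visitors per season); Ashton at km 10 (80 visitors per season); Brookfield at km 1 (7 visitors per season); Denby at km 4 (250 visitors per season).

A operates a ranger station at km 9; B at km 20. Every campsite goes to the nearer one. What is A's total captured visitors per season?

436

The indifferent point is the midpoint (9+20)/2 = 14.5; campsites left of it (closer to A at 9) go to A, those right go to B.
  Brookfield at 1 (w=7) → A
  Denby at 4 (w=250) → A
  Calder at 6 (w=9) → A
  Elwood at 7 (w=30) → A
  Fenton at 8 (w=60) → A
  Ashton at 10 (w=80) → A
  Granby at 17 (w=250) → B
A captures 436; B captures 250.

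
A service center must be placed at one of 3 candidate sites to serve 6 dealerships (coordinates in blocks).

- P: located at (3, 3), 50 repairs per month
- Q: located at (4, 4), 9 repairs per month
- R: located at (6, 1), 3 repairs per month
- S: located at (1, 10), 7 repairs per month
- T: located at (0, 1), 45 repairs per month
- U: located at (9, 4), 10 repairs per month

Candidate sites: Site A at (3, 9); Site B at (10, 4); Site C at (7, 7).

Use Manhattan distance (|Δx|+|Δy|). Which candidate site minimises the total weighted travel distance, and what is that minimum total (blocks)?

Total weighted distance at each candidate:
  Site A (3, 9): total = 1013
  Site B (10, 4): total = 1175
  Site C (7, 7): total = 1173
Minimum is at Site A with total 1013 blocks.

Site A, total 1013 blocks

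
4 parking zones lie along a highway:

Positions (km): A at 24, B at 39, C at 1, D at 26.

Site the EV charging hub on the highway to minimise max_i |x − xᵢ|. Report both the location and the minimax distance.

The 1-center on a line is the midpoint of the two extreme points: leftmost at 1, rightmost at 39.
Optimal location = (1 + 39)/2 = 20; maximum distance = (39 − 1)/2 = 19.

location 20, max distance 19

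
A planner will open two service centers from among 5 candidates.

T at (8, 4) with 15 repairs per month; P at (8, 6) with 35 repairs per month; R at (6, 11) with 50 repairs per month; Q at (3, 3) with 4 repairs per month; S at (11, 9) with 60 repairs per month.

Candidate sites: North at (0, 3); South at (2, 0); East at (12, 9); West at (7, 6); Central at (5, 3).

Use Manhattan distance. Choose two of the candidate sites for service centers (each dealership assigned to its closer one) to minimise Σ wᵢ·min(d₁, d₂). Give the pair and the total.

Evaluate every pair (each demand assigned to the nearer of the two):
  {East, West}: total = 468
  {East, Central}: total = 738
  {West, Central}: total = 808
  {North, West}: total = 812
  {South, West}: total = 816
  {North, East}: total = 852
  {South, East}: total = 856
  {North, Central}: total = 1448
  {South, Central}: total = 1448
  {North, South}: total = 2252
Best pair: {East, West} with total 468.

{East, West}, total 468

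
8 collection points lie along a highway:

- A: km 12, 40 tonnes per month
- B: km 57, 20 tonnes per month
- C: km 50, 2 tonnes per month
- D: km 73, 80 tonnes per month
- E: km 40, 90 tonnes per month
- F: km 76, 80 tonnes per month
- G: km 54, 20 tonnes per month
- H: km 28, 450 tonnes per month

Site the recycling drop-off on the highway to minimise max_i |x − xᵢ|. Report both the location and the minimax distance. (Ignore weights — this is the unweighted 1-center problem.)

location 44, max distance 32

The 1-center on a line is the midpoint of the two extreme points: leftmost at 12, rightmost at 76.
Optimal location = (12 + 76)/2 = 44; maximum distance = (76 − 12)/2 = 32.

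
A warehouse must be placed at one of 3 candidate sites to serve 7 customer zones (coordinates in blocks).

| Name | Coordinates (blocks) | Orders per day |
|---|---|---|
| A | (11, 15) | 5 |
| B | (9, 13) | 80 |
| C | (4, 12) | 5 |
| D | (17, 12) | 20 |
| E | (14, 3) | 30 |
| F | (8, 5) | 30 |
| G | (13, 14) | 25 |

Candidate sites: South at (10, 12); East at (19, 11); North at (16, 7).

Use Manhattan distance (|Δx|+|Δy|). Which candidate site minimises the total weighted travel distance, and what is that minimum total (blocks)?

South, total 1135 blocks

Total weighted distance at each candidate:
  South (10, 12): total = 1135
  East (19, 11): total = 2285
  North (16, 7): total = 2040
Minimum is at South with total 1135 blocks.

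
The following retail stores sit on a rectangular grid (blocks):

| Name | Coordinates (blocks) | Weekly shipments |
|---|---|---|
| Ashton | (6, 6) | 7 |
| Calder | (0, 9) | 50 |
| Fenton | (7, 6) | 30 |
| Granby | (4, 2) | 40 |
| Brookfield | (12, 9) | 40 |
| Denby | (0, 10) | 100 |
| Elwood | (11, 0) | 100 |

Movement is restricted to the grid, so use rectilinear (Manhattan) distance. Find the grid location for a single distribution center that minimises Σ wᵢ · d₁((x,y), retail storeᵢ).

Manhattan distance separates: Σwᵢ(|x−xᵢ|+|y−yᵢ|) = Σwᵢ|x−xᵢ| + Σwᵢ|y−yᵢ|, so x and y are optimised independently as 1-D weighted medians.
Total weight W = 367; half = 183.5.
x-coordinate, sorted with cumulative weight:
  x=0 (Calder, w=50) cum 50
  x=0 (Denby, w=100) cum 150
  x=4 (Granby, w=40) cum 190  ← median
  x=6 (Ashton, w=7) cum 197
  x=7 (Fenton, w=30) cum 227
  x=11 (Elwood, w=100) cum 327
  x=12 (Brookfield, w=40) cum 367
⇒ x* = 4
y-coordinate, sorted with cumulative weight:
  y=0 (Elwood, w=100) cum 100
  y=2 (Granby, w=40) cum 140
  y=6 (Ashton, w=7) cum 147
  y=6 (Fenton, w=30) cum 177
  y=9 (Calder, w=50) cum 227  ← median
  y=9 (Brookfield, w=40) cum 267
  y=10 (Denby, w=100) cum 367
⇒ y* = 9

(4, 9)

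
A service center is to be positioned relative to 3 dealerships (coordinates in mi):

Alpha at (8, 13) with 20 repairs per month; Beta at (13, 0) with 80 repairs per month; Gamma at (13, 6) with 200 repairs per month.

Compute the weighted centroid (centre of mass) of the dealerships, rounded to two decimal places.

(12.67, 4.87)

The minimiser of Σwᵢ‖p−pᵢ‖² is the weighted centroid p* = (Σwᵢpᵢ)/(Σwᵢ).
Σwᵢ = 300.
Σwᵢxᵢ = 20·8 + 80·13 + 200·13 = 3800.
Σwᵢyᵢ = 20·13 + 80·0 + 200·6 = 1460.
x* = 3800/300 = 12.67, y* = 1460/300 = 4.87.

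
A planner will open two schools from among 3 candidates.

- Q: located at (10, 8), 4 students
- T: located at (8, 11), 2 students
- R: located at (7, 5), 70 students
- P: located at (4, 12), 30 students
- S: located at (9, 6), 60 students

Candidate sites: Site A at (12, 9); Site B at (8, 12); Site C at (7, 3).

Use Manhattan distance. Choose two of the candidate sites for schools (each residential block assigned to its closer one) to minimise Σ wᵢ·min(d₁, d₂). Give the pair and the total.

{Site B, Site C}, total 586

Evaluate every pair (each demand assigned to the nearer of the two):
  {Site B, Site C}: total = 586
  {Site A, Site C}: total = 794
  {Site A, Site B}: total = 1054
Best pair: {Site B, Site C} with total 586.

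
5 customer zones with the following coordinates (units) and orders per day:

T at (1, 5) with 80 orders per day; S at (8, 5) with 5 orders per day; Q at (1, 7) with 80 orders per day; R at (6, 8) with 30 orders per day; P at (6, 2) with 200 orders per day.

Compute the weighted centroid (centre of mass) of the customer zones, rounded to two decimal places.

(4.00, 4.11)

The minimiser of Σwᵢ‖p−pᵢ‖² is the weighted centroid p* = (Σwᵢpᵢ)/(Σwᵢ).
Σwᵢ = 395.
Σwᵢxᵢ = 80·1 + 5·8 + 80·1 + 30·6 + 200·6 = 1580.
Σwᵢyᵢ = 80·5 + 5·5 + 80·7 + 30·8 + 200·2 = 1625.
x* = 1580/395 = 4.00, y* = 1625/395 = 4.11.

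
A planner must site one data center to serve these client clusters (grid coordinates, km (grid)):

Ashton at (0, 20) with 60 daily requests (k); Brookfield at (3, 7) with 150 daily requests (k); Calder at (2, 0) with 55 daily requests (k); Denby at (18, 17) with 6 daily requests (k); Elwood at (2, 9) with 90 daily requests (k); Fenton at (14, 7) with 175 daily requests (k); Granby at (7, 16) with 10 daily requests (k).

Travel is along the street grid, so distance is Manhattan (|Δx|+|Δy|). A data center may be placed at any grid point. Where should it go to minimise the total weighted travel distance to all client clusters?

Manhattan distance separates: Σwᵢ(|x−xᵢ|+|y−yᵢ|) = Σwᵢ|x−xᵢ| + Σwᵢ|y−yᵢ|, so x and y are optimised independently as 1-D weighted medians.
Total weight W = 546; half = 273.
x-coordinate, sorted with cumulative weight:
  x=0 (Ashton, w=60) cum 60
  x=2 (Calder, w=55) cum 115
  x=2 (Elwood, w=90) cum 205
  x=3 (Brookfield, w=150) cum 355  ← median
  x=7 (Granby, w=10) cum 365
  x=14 (Fenton, w=175) cum 540
  x=18 (Denby, w=6) cum 546
⇒ x* = 3
y-coordinate, sorted with cumulative weight:
  y=0 (Calder, w=55) cum 55
  y=7 (Brookfield, w=150) cum 205
  y=7 (Fenton, w=175) cum 380  ← median
  y=9 (Elwood, w=90) cum 470
  y=16 (Granby, w=10) cum 480
  y=17 (Denby, w=6) cum 486
  y=20 (Ashton, w=60) cum 546
⇒ y* = 7

(3, 7)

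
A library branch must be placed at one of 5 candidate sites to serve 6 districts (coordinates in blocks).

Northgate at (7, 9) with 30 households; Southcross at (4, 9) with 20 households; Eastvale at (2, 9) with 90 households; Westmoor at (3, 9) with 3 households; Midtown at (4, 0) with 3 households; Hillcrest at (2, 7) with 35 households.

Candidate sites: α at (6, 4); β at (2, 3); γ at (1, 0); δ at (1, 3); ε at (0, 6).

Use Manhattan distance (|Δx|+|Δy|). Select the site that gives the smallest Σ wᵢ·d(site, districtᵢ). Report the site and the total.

Total weighted distance at each candidate:
  α (6, 4): total = 1417
  β (2, 3): total = 1206
  γ (1, 0): total = 1912
  δ (1, 3): total = 1387
  ε (0, 6): total = 1043
Minimum is at ε with total 1043 blocks.

ε, total 1043 blocks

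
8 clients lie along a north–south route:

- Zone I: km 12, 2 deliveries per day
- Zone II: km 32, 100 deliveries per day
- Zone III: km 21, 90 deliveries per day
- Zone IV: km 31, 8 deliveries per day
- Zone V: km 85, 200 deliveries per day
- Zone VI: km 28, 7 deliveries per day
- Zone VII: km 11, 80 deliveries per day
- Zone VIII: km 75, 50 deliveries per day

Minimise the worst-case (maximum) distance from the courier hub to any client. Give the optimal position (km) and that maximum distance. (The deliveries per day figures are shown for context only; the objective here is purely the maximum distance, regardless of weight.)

The 1-center on a line is the midpoint of the two extreme points: leftmost at 11, rightmost at 85.
Optimal location = (11 + 85)/2 = 48; maximum distance = (85 − 11)/2 = 37.

location 48, max distance 37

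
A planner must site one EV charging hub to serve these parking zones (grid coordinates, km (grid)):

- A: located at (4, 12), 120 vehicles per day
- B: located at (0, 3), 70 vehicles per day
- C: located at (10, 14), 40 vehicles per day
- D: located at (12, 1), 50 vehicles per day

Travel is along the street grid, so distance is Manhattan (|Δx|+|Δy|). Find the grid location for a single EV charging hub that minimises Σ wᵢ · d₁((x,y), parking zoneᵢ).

Manhattan distance separates: Σwᵢ(|x−xᵢ|+|y−yᵢ|) = Σwᵢ|x−xᵢ| + Σwᵢ|y−yᵢ|, so x and y are optimised independently as 1-D weighted medians.
Total weight W = 280; half = 140.
x-coordinate, sorted with cumulative weight:
  x=0 (B, w=70) cum 70
  x=4 (A, w=120) cum 190  ← median
  x=10 (C, w=40) cum 230
  x=12 (D, w=50) cum 280
⇒ x* = 4
y-coordinate, sorted with cumulative weight:
  y=1 (D, w=50) cum 50
  y=3 (B, w=70) cum 120
  y=12 (A, w=120) cum 240  ← median
  y=14 (C, w=40) cum 280
⇒ y* = 12

(4, 12)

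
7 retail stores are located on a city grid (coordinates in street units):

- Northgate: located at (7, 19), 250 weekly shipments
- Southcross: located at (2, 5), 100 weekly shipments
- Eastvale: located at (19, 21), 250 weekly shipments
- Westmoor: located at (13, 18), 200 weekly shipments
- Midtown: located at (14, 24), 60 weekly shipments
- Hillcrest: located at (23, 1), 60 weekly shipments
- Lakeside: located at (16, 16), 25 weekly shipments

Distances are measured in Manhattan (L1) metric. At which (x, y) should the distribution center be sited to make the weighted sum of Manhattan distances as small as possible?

Manhattan distance separates: Σwᵢ(|x−xᵢ|+|y−yᵢ|) = Σwᵢ|x−xᵢ| + Σwᵢ|y−yᵢ|, so x and y are optimised independently as 1-D weighted medians.
Total weight W = 945; half = 472.5.
x-coordinate, sorted with cumulative weight:
  x=2 (Southcross, w=100) cum 100
  x=7 (Northgate, w=250) cum 350
  x=13 (Westmoor, w=200) cum 550  ← median
  x=14 (Midtown, w=60) cum 610
  x=16 (Lakeside, w=25) cum 635
  x=19 (Eastvale, w=250) cum 885
  x=23 (Hillcrest, w=60) cum 945
⇒ x* = 13
y-coordinate, sorted with cumulative weight:
  y=1 (Hillcrest, w=60) cum 60
  y=5 (Southcross, w=100) cum 160
  y=16 (Lakeside, w=25) cum 185
  y=18 (Westmoor, w=200) cum 385
  y=19 (Northgate, w=250) cum 635  ← median
  y=21 (Eastvale, w=250) cum 885
  y=24 (Midtown, w=60) cum 945
⇒ y* = 19

(13, 19)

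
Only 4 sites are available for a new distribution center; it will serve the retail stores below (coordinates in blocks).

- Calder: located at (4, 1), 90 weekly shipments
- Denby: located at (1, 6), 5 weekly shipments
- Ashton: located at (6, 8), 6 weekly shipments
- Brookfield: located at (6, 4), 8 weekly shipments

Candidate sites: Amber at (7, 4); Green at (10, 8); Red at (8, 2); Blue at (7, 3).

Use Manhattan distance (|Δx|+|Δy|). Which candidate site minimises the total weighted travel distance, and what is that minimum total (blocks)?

Total weighted distance at each candidate:
  Amber (7, 4): total = 618
  Green (10, 8): total = 1313
  Red (8, 2): total = 585
  Blue (7, 3): total = 547
Minimum is at Blue with total 547 blocks.

Blue, total 547 blocks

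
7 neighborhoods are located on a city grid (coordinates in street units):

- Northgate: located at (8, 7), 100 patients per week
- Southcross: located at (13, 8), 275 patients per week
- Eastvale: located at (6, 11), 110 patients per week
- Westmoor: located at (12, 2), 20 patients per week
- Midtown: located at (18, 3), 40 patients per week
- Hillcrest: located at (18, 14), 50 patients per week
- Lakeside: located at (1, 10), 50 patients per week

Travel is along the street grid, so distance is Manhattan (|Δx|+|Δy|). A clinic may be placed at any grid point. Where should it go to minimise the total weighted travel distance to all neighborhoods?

Manhattan distance separates: Σwᵢ(|x−xᵢ|+|y−yᵢ|) = Σwᵢ|x−xᵢ| + Σwᵢ|y−yᵢ|, so x and y are optimised independently as 1-D weighted medians.
Total weight W = 645; half = 322.5.
x-coordinate, sorted with cumulative weight:
  x=1 (Lakeside, w=50) cum 50
  x=6 (Eastvale, w=110) cum 160
  x=8 (Northgate, w=100) cum 260
  x=12 (Westmoor, w=20) cum 280
  x=13 (Southcross, w=275) cum 555  ← median
  x=18 (Midtown, w=40) cum 595
  x=18 (Hillcrest, w=50) cum 645
⇒ x* = 13
y-coordinate, sorted with cumulative weight:
  y=2 (Westmoor, w=20) cum 20
  y=3 (Midtown, w=40) cum 60
  y=7 (Northgate, w=100) cum 160
  y=8 (Southcross, w=275) cum 435  ← median
  y=10 (Lakeside, w=50) cum 485
  y=11 (Eastvale, w=110) cum 595
  y=14 (Hillcrest, w=50) cum 645
⇒ y* = 8

(13, 8)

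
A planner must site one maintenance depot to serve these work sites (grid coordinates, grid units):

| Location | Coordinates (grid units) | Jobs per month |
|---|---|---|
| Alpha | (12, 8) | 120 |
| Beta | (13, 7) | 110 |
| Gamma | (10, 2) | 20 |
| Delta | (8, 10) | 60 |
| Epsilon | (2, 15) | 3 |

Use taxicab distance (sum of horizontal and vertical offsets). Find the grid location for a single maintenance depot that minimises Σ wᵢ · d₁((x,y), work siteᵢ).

Manhattan distance separates: Σwᵢ(|x−xᵢ|+|y−yᵢ|) = Σwᵢ|x−xᵢ| + Σwᵢ|y−yᵢ|, so x and y are optimised independently as 1-D weighted medians.
Total weight W = 313; half = 156.5.
x-coordinate, sorted with cumulative weight:
  x=2 (Epsilon, w=3) cum 3
  x=8 (Delta, w=60) cum 63
  x=10 (Gamma, w=20) cum 83
  x=12 (Alpha, w=120) cum 203  ← median
  x=13 (Beta, w=110) cum 313
⇒ x* = 12
y-coordinate, sorted with cumulative weight:
  y=2 (Gamma, w=20) cum 20
  y=7 (Beta, w=110) cum 130
  y=8 (Alpha, w=120) cum 250  ← median
  y=10 (Delta, w=60) cum 310
  y=15 (Epsilon, w=3) cum 313
⇒ y* = 8

(12, 8)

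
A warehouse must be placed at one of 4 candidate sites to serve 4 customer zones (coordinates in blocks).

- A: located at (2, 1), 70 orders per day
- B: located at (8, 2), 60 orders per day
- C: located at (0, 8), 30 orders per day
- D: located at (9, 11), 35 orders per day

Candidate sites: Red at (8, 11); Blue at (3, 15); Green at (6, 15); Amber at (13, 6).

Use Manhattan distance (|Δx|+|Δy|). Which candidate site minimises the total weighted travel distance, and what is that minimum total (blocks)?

Red, total 2025 blocks

Total weighted distance at each candidate:
  Red (8, 11): total = 2025
  Blue (3, 15): total = 2780
  Green (6, 15): total = 2795
  Amber (13, 6): total = 2425
Minimum is at Red with total 2025 blocks.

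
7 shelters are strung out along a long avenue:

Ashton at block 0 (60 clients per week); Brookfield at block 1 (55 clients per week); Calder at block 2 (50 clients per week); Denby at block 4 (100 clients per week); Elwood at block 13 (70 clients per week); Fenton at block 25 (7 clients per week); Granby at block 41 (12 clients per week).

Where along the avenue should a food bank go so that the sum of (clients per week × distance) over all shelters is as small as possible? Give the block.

x = 4

For a sum of weighted absolute distances on a line, the optimum is the weighted median (not the mean). Total weight W = 354; half-weight = 177.
Sort by position and accumulate weight:
  block 0 (Ashton, w=60) → cum 60
  block 1 (Brookfield, w=55) → cum 115
  block 2 (Calder, w=50) → cum 165
  block 4 (Denby, w=100) → cum 265  ≥ 177 → median here
  block 13 (Elwood, w=70) → cum 335
  block 25 (Fenton, w=7) → cum 342
  block 41 (Granby, w=12) → cum 354
Optimal location: block 4.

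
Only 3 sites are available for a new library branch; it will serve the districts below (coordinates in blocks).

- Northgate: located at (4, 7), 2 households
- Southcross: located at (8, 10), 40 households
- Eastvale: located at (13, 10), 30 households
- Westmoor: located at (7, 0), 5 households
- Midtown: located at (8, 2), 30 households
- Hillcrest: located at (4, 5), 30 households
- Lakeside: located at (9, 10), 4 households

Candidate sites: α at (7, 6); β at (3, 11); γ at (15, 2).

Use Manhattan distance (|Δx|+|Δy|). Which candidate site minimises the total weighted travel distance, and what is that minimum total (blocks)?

Total weighted distance at each candidate:
  α (7, 6): total = 832
  β (3, 11): total = 1313
  γ (15, 2): total = 1668
Minimum is at α with total 832 blocks.

α, total 832 blocks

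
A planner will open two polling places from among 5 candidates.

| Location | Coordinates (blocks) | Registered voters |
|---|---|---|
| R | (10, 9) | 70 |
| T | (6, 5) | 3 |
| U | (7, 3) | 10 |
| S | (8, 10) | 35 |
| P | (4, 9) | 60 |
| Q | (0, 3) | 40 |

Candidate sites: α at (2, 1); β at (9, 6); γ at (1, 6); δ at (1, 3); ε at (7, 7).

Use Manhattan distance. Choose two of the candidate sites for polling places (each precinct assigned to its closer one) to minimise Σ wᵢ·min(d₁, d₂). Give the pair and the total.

{δ, ε}, total 879

Evaluate every pair (each demand assigned to the nearer of the two):
  {δ, ε}: total = 879
  {α, ε}: total = 999
  {γ, ε}: total = 999
  {β, γ}: total = 1037
  {β, δ}: total = 1037
  {α, β}: total = 1157
  {β, ε}: total = 1209
  {γ, δ}: total = 1703
  {α, γ}: total = 1833
  {α, δ}: total = 2201
Best pair: {δ, ε} with total 879.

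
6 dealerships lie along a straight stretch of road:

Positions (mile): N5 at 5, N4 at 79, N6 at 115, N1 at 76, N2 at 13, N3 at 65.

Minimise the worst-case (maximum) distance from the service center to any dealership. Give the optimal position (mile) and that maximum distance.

location 60, max distance 55

The 1-center on a line is the midpoint of the two extreme points: leftmost at 5, rightmost at 115.
Optimal location = (5 + 115)/2 = 60; maximum distance = (115 − 5)/2 = 55.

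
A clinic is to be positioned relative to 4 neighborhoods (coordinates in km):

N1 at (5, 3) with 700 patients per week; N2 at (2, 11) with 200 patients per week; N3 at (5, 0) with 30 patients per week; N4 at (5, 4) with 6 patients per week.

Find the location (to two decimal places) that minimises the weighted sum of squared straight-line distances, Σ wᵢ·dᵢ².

The minimiser of Σwᵢ‖p−pᵢ‖² is the weighted centroid p* = (Σwᵢpᵢ)/(Σwᵢ).
Σwᵢ = 936.
Σwᵢxᵢ = 700·5 + 200·2 + 30·5 + 6·5 = 4080.
Σwᵢyᵢ = 700·3 + 200·11 + 30·0 + 6·4 = 4324.
x* = 4080/936 = 4.36, y* = 4324/936 = 4.62.

(4.36, 4.62)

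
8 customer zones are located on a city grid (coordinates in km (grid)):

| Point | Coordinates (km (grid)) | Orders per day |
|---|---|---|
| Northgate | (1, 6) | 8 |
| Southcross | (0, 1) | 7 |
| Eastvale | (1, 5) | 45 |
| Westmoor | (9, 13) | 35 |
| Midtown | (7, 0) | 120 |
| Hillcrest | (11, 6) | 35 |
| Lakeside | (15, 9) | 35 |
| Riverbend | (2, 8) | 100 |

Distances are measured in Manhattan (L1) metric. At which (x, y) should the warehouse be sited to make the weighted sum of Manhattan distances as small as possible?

(7, 6)

Manhattan distance separates: Σwᵢ(|x−xᵢ|+|y−yᵢ|) = Σwᵢ|x−xᵢ| + Σwᵢ|y−yᵢ|, so x and y are optimised independently as 1-D weighted medians.
Total weight W = 385; half = 192.5.
x-coordinate, sorted with cumulative weight:
  x=0 (Southcross, w=7) cum 7
  x=1 (Northgate, w=8) cum 15
  x=1 (Eastvale, w=45) cum 60
  x=2 (Riverbend, w=100) cum 160
  x=7 (Midtown, w=120) cum 280  ← median
  x=9 (Westmoor, w=35) cum 315
  x=11 (Hillcrest, w=35) cum 350
  x=15 (Lakeside, w=35) cum 385
⇒ x* = 7
y-coordinate, sorted with cumulative weight:
  y=0 (Midtown, w=120) cum 120
  y=1 (Southcross, w=7) cum 127
  y=5 (Eastvale, w=45) cum 172
  y=6 (Northgate, w=8) cum 180
  y=6 (Hillcrest, w=35) cum 215  ← median
  y=8 (Riverbend, w=100) cum 315
  y=9 (Lakeside, w=35) cum 350
  y=13 (Westmoor, w=35) cum 385
⇒ y* = 6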